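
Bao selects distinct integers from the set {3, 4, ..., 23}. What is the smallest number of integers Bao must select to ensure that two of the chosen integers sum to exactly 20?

15

A set avoiding the sum 20 can contain at most one of each pair {x, 20−x}, plus the 7 elements whose complement lies outside the range or equal to its own complement.
The integers 10, …, 23 (14 of them) are such a set: any two sum to at least 10+11 = 21 > 20.
By the pigeonhole principle, any 15th integer completes one of the 7 pairs, so 15 choices force a sum of 20.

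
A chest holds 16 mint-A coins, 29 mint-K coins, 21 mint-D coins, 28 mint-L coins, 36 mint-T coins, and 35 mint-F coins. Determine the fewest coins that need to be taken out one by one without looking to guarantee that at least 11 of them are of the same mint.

61

Put each drawn coin into a box by mint. The largest draw with every box below 11 takes min(count, 10) from each mint.
Σ min(cᵢ, 10) = 10 + 10 + 10 + 10 + 10 + 10 = 60.
Draw number 60 + 1 = 61 must push one box to 11.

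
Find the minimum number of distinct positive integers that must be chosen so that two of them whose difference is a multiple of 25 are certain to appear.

26

Integers whose pairwise differences are multiples of 25 are exactly those sharing a remainder mod 25. The 25 residue classes mod 25 are the pigeonholes.
With 25 integers one could put 1 in each residue class and have no class reach 2.
The 26th integer pushes some class to 2, so 25·1 + 1 = 26.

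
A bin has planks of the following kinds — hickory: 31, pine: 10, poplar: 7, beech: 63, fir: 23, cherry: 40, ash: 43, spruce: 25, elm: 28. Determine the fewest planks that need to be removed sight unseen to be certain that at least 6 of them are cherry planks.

236

In the worst case for collecting cherry planks, every non-cherry plank comes out first.
There are 31 + 10 + 7 + 63 + 23 + 43 + 25 + 28 = 230 non-cherry planks altogether.
After those, each further plank must be cherry, so 230 + 6 = 236 draws guarantee 6 cherry planks.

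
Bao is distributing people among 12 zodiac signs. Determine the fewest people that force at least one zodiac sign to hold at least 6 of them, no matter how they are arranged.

61

With 60 people one could put exactly 5 in each of the 12 zodiac signs, and no zodiac sign would reach 6.
Pigeonhole: one more person must land in a zodiac sign that already has 5, giving it 6.
So 12 × 5 + 1 = 61 people are required.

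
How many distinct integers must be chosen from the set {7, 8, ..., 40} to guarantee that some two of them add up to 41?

Two chosen integers sum to 41 exactly when both halves of some pair {x, 41−x} with 7 ≤ x ≤ 41−x ≤ 34 are chosen — 14 such pairs.
The remaining 6 elements (those with no distinct partner in range) can never complete a 41-sum, so the worst case takes all of them and one from each pair: 6 + 14 = 20.
By pigeonhole, the 21st integer has to be the second member of some pair, so 20 + 1 = 21.

21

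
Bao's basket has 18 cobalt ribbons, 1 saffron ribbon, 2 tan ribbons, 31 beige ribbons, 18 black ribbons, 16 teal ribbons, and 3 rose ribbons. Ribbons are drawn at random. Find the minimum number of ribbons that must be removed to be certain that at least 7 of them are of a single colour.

31

By pigeonhole, put each drawn ribbon into a box by colour. The largest draw with every box below 7 takes min(count, 6) from each colour; colours with fewer than 6 contribute all they have.
Σ min(cᵢ, 6) = 6 + 1 + 2 + 6 + 6 + 6 + 3 = 30.
Draw number 30 + 1 = 31 must push one box to 7.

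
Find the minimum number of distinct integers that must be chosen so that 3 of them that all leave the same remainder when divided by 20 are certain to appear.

The 20 residue classes mod 20 are the pigeonholes.
With 40 integers one could put 2 in each residue class and have no class reach 3.
The 41st integer pushes some class to 3, so 20·2 + 1 = 41.

41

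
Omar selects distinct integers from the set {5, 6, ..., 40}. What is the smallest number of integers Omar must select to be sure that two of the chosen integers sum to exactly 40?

Group the elements by complementary pair {x, 40−x}: {5,35}, {6,34}, {7,33}, …, giving 15 two-element pairs; the single value 20 (it cannot pair with itself since the integers are distinct); and 5 integers whose partner 40−x falls outside [5,40].
Treating each of those 21 groups as a pigeonhole, one can pick one integer per group — 21 integers — with no two summing to 40.
The 22nd integer lands in an occupied pair, forcing a sum of 40.

22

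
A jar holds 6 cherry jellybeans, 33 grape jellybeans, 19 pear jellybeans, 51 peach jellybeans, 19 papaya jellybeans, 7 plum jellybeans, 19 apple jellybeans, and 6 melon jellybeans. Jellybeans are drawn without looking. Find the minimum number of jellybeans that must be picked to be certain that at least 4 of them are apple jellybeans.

In the worst case for collecting apple jellybeans, every non-apple jellybean comes out first.
There are 6 + 33 + 19 + 51 + 19 + 7 + 6 = 141 non-apple jellybeans altogether.
After those, each further jellybean must be apple, so 141 + 4 = 145 draws guarantee 4 apple jellybeans.

145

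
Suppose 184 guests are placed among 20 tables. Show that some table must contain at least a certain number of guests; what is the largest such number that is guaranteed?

By the pigeonhole principle, the 20 tables are the holes and the 184 guests are the pigeons.
If every table held at most 9 guests, the total would be at most 20 × 9 = 180, which is less than 184.
So some table holds at least ⌈184/20⌉ = 10 guests.

10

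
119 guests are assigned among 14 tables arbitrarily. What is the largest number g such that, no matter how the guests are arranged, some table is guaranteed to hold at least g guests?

9

By the pigeonhole principle, the 14 tables are the holes and the 119 guests are the pigeons.
If every table held at most 8 guests, the total would be at most 14 × 8 = 112, which is less than 119.
So some table holds at least ⌈119/14⌉ = 9 guests.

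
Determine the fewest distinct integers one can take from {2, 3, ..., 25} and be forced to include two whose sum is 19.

Two chosen integers sum to 19 exactly when both halves of some pair {x, 19−x} with 2 ≤ x ≤ 19−x ≤ 17 are chosen — 8 such pairs.
The remaining 8 elements (those with no distinct partner in range) can never complete a 19-sum, so the worst case takes all of them and one from each pair: 8 + 8 = 16.
By pigeonhole, the 17th integer has to be the second member of some pair, so 16 + 1 = 17.

17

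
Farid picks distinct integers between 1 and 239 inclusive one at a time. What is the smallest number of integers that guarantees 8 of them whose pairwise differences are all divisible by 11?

Integers whose pairwise differences are multiples of 11 are exactly those sharing a remainder mod 11. The 11 residue classes mod 11 are the pigeonholes.
With 77 integers one could put 7 in each residue class and have no class reach 8.
The 78th integer pushes some class to 8, so 11·7 + 1 = 78.

78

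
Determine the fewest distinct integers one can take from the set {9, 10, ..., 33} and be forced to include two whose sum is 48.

17

Group the elements by complementary pair {x, 48−x}: {15,33}, {16,32}, {17,31}, …, giving 9 two-element pairs, the single value 24 (it cannot pair with itself since the integers are distinct), and 6 integers whose partner 48−x falls outside [9,33].
By the pigeonhole principle, treating each of those 16 groups as a pigeonhole, one can pick one integer per group — 16 integers — with no two summing to 48.
The 17th integer lands in an occupied pair, forcing a sum of 48.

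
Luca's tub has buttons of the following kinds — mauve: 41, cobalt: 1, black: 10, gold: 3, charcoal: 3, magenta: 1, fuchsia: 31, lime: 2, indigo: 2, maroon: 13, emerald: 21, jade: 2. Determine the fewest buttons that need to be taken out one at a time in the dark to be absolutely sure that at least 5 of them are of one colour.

An adversary could hand out at most 4 buttons per colour (7 colours run out sooner): 4 + 1 + 4 + 3 + 3 + 1 + 4 + 2 + 2 + 4 + 4 + 2 = 34 buttons and still no colour has 5.
One more button lands in a colour already at 4, so 35 draws are enough and 34 are not.

35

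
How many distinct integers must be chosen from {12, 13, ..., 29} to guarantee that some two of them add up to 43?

Group the elements by complementary pair {x, 43−x}: {14,29}, {15,28}, {16,27}, …, giving 8 two-element pairs and 2 integers whose partner 43−x falls outside [12,29].
By the pigeonhole principle, treating each of those 10 groups as a pigeonhole, one can pick one integer per group — 10 integers — with no two summing to 43.
The 11th integer lands in an occupied pair, forcing a sum of 43.

11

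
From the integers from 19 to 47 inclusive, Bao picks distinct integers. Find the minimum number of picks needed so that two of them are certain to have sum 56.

Group the elements by complementary pair {x, 56−x}: {19,37}, {20,36}, {21,35}, …, giving 9 two-element pairs, the single value 28 (it cannot pair with itself since the integers are distinct), and 10 integers whose partner 56−x falls outside [19,47].
Pigeonhole: treating each of those 20 groups as a pigeonhole, one can pick one integer per group — 20 integers — with no two summing to 56.
The 21st integer lands in an occupied pair, forcing a sum of 56.

21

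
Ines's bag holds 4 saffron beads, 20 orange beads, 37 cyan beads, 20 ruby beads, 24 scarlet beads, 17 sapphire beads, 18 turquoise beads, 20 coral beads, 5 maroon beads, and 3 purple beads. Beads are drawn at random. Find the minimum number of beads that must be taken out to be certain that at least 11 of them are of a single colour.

The 10 colours are the holes; the beads drawn are the pigeons.
To avoid 11 of any one colour, the worst case takes at most 10 of each colour, or every bead of a colour that has fewer than 10.
That gives 4 + 10 + 10 + 10 + 10 + 10 + 10 + 10 + 5 + 3 = 82 beads with no colour reaching 11.
The next bead forces some colour to 11, so 82 + 1 = 83.

83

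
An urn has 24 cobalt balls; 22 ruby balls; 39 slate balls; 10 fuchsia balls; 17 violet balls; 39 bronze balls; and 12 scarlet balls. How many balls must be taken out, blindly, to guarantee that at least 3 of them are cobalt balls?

In the worst case for collecting cobalt balls, every non-cobalt ball comes out first.
There are 22 + 39 + 10 + 17 + 39 + 12 = 139 non-cobalt balls altogether.
After those, each further ball must be cobalt, so 139 + 3 = 142 draws guarantee 3 cobalt balls.

142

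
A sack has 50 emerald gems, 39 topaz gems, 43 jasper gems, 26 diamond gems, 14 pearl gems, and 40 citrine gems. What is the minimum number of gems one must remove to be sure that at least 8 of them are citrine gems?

180

In the worst case for collecting citrine gems, every non-citrine gem comes out first.
There are 50 + 39 + 43 + 26 + 14 = 172 non-citrine gems altogether.
After those, each further gem must be citrine, so 172 + 8 = 180 draws guarantee 8 citrine gems.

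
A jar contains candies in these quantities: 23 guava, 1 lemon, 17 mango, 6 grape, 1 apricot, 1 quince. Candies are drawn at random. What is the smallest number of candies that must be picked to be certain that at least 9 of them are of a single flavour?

An adversary could hand out at most 8 candies per flavour (4 flavours run out sooner): 8 + 1 + 8 + 6 + 1 + 1 = 25 candies and still no flavour has 9.
One more candy lands in a flavour already at 8, so 26 draws are enough and 25 are not.

26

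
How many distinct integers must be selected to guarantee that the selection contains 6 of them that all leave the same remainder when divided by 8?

The 8 residue classes mod 8 are the pigeonholes.
With 40 integers one could put 5 in each residue class and have no class reach 6.
The 41st integer pushes some class to 6, so 8·5 + 1 = 41.

41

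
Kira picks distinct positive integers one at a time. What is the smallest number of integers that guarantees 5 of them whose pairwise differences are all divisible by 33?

133

Integers whose pairwise differences are multiples of 33 are exactly those sharing a remainder mod 33. The 33 residue classes mod 33 are the pigeonholes.
With 132 integers one could put 4 in each residue class and have no class reach 5.
The 133rd integer pushes some class to 5, so 33·4 + 1 = 133.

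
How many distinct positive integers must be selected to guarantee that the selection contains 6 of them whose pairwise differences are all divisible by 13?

Integers whose pairwise differences are multiples of 13 are exactly those sharing a remainder mod 13. The 13 residue classes mod 13 are the pigeonholes.
With 65 integers one could put 5 in each residue class and have no class reach 6.
The 66th integer pushes some class to 6, so 13·5 + 1 = 66.

66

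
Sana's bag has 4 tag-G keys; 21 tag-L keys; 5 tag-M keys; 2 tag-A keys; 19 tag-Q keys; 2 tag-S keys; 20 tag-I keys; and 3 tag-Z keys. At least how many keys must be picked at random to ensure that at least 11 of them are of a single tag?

47

An adversary could hand out at most 10 keys per tag (5 tags run out sooner): 4 + 10 + 5 + 2 + 10 + 2 + 10 + 3 = 46 keys and still no tag has 11.
By the pigeonhole principle, one more key lands in a tag already at 10, so 47 draws are enough and 46 are not.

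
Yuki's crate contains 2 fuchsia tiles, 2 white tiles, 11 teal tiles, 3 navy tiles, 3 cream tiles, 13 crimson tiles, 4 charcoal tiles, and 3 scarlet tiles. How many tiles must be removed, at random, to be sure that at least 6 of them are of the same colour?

An adversary could hand out at most 5 tiles per colour (6 colours run out sooner): 2 + 2 + 5 + 3 + 3 + 5 + 4 + 3 = 27 tiles and still no colour has 6.
By pigeonhole, one more tile lands in a colour already at 5, so 28 draws are enough and 27 are not.

28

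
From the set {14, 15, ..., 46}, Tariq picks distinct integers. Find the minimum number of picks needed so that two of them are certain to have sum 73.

A set avoiding the sum 73 can contain at most one of each pair {x, 73−x}, plus the 13 elements whose complement lies outside the range.
The integers 14, …, 36 (23 of them) are such a set: any two sum to at least 14+15 = 29 and at most 35+36 = 71 < 73.
Pigeonhole: any 24th integer completes one of the 10 pairs, so 24 choices force a sum of 73.

24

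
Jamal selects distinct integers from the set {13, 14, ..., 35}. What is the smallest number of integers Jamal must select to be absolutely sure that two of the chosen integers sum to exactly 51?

A set avoiding the sum 51 can contain at most one of each pair {x, 51−x}, plus the 3 elements whose complement lies outside the range.
The integers 13, …, 25 (13 of them) are such a set: any two sum to at least 13+14 = 27 and at most 24+25 = 49 < 51.
By pigeonhole, any 14th integer completes one of the 10 pairs, so 14 choices force a sum of 51.

14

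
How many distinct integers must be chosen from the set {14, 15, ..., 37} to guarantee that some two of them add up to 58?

17

A set avoiding the sum 58 can contain at most one of each pair {x, 58−x}, plus the 8 elements whose complement lies outside the range or equal to its own complement.
The integers 14, …, 29 (16 of them) are such a set: any two sum to at least 14+15 = 29 and at most 28+29 = 57 < 58.
Any 17th integer completes one of the 8 pairs, so 17 choices force a sum of 58.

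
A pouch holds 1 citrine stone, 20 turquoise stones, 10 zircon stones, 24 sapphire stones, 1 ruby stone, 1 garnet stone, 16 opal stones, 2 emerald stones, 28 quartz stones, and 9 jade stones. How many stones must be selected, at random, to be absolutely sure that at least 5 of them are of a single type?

Put each drawn stone into a box by type. The largest draw with every box below 5 takes min(count, 4) from each type; types with fewer than 4 contribute all they have.
Σ min(cᵢ, 4) = 1 + 4 + 4 + 4 + 1 + 1 + 4 + 2 + 4 + 4 = 29.
Draw number 29 + 1 = 30 must push one box to 5.

30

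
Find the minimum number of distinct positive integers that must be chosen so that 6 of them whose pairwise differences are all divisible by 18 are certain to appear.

Integers whose pairwise differences are multiples of 18 are exactly those sharing a remainder mod 18. The 18 residue classes mod 18 are the pigeonholes.
With 90 integers one could put 5 in each residue class and have no class reach 6.
The 91st integer pushes some class to 6, so 18·5 + 1 = 91.

91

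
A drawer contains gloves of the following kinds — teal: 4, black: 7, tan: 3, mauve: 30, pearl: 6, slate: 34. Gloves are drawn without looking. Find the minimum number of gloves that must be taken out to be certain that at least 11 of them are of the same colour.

41

An adversary could hand out at most 10 gloves per colour (4 colours run out sooner): 4 + 7 + 3 + 10 + 6 + 10 = 40 gloves and still no colour has 11.
One more glove lands in a colour already at 10, so 41 draws are enough and 40 are not.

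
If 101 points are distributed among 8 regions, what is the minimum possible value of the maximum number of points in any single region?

13

The 8 regions are the holes and the 101 points are the pigeons.
If every region held at most 12 points, the total would be at most 8 × 12 = 96, which is less than 101.
So some region holds at least ⌈101/8⌉ = 13 points.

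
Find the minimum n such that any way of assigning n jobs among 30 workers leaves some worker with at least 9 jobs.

With 240 jobs one could put exactly 8 in each of the 30 workers, and no worker would reach 9.
By the pigeonhole principle, one more job must land in a worker that already has 8, giving it 9.
So 30 × 8 + 1 = 241 jobs are required.

241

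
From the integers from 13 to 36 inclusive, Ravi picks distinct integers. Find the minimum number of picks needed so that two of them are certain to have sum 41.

Two chosen integers sum to 41 exactly when both halves of some pair {x, 41−x} with 13 ≤ x ≤ 41−x ≤ 28 are chosen — 8 such pairs.
The remaining 8 elements (those with no distinct partner in range) can never complete a 41-sum, so the worst case takes all of them and one from each pair: 8 + 8 = 16.
Pigeonhole: the 17th integer has to be the second member of some pair, so 16 + 1 = 17.

17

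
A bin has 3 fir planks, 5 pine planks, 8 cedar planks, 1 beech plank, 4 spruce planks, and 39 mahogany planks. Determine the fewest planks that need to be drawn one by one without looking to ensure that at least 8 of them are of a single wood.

Pigeonhole: the 6 woods are the holes; the planks drawn are the pigeons.
To avoid 8 of any one wood, the worst case takes at most 7 of each wood, or every plank of a wood that has fewer than 7.
That gives 3 + 5 + 7 + 1 + 4 + 7 = 27 planks with no wood reaching 8.
The next plank forces some wood to 8, so 27 + 1 = 28.

28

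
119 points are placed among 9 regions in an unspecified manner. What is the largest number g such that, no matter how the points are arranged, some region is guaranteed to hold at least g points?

14

The 9 regions are the holes and the 119 points are the pigeons.
If every region held at most 13 points, the total would be at most 9 × 13 = 117, which is less than 119.
So some region holds at least ⌈119/9⌉ = 14 points.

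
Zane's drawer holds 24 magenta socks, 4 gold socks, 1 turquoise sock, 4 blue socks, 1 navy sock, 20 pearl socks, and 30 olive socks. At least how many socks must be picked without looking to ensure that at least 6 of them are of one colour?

26

By the pigeonhole principle, put each drawn sock into a box by colour. The largest draw with every box below 6 takes min(count, 5) from each colour; colours with fewer than 5 contribute all they have.
Σ min(cᵢ, 5) = 5 + 4 + 1 + 4 + 1 + 5 + 5 = 25.
Draw number 25 + 1 = 26 must push one box to 6.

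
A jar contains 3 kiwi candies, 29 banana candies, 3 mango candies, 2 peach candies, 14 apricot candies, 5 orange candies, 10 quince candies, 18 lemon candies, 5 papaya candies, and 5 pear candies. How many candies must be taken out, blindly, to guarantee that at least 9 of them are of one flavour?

56

By pigeonhole, put each drawn candy into a box by flavour. The largest draw with every box below 9 takes min(count, 8) from each flavour; flavours with fewer than 8 contribute all they have.
Σ min(cᵢ, 8) = 3 + 8 + 3 + 2 + 8 + 5 + 8 + 8 + 5 + 5 = 55.
Draw number 55 + 1 = 56 must push one box to 9.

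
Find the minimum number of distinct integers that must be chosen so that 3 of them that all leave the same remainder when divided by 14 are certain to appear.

The 14 residue classes mod 14 are the pigeonholes.
With 28 integers one could put 2 in each residue class and have no class reach 3.
The 29th integer pushes some class to 3, so 14·2 + 1 = 29.

29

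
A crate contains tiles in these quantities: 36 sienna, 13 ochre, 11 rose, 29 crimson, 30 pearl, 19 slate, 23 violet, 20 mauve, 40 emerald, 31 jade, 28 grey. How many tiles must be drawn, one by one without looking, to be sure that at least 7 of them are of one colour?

An adversary could hand out at most 6 tiles per colour: 6 + 6 + 6 + 6 + 6 + 6 + 6 + 6 + 6 + 6 + 6 = 66 tiles and still no colour has 7.
One more tile lands in a colour already at 6, so 67 draws are enough and 66 are not.

67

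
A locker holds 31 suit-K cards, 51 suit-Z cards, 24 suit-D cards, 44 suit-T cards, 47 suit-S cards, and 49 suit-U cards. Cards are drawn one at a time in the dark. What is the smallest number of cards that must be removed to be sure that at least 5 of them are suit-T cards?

In the worst case for collecting suit-T cards, every non-suit-T card comes out first.
There are 31 + 51 + 24 + 47 + 49 = 202 non-suit-T cards altogether.
After those, each further card must be suit-T, so 202 + 5 = 207 draws guarantee 5 suit-T cards.

207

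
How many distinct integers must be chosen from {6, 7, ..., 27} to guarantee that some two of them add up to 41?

A set avoiding the sum 41 can contain at most one of each pair {x, 41−x}, plus the 8 elements whose complement lies outside the range.
The integers 6, …, 20 (15 of them) are such a set: any two sum to at least 6+7 = 13 and at most 19+20 = 39 < 41.
Any 16th integer completes one of the 7 pairs, so 16 choices force a sum of 41.

16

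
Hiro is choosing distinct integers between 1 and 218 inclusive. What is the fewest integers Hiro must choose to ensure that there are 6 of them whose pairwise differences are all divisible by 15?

76

Integers whose pairwise differences are multiples of 15 are exactly those sharing a remainder mod 15. The 15 residue classes mod 15 are the pigeonholes.
With 75 integers one could put 5 in each residue class and have no class reach 6.
The 76th integer pushes some class to 6, so 15·5 + 1 = 76.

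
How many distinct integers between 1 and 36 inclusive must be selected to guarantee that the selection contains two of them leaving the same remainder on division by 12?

By the pigeonhole principle, the 12 residue classes mod 12 are the pigeonholes.
With 12 integers one could put 1 in each residue class and have no class reach 2.
The 13th integer pushes some class to 2, so 12·1 + 1 = 13.

13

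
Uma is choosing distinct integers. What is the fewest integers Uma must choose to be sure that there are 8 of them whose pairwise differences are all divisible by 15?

106

Integers whose pairwise differences are multiples of 15 are exactly those sharing a remainder mod 15. By pigeonhole, the 15 residue classes mod 15 are the pigeonholes.
With 105 integers one could put 7 in each residue class and have no class reach 8.
The 106th integer pushes some class to 8, so 15·7 + 1 = 106.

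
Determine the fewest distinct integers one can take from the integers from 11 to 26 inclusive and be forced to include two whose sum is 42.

12

Two chosen integers sum to 42 exactly when both halves of some pair {x, 42−x} with 16 ≤ x ≤ 42−x ≤ 26 are chosen — 5 such pairs.
The remaining 6 elements (those with no distinct partner in range) can never complete a 42-sum, so the worst case takes all of them and one from each pair: 6 + 5 = 11.
The 12th integer has to be the second member of some pair, so 11 + 1 = 12.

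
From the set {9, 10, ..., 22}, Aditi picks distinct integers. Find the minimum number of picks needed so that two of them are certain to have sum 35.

10

Two chosen integers sum to 35 exactly when both halves of some pair {x, 35−x} with 13 ≤ x ≤ 35−x ≤ 22 are chosen — 5 such pairs.
The remaining 4 elements (those with no distinct partner in range) can never complete a 35-sum, so the worst case takes all of them and one from each pair: 4 + 5 = 9.
By the pigeonhole principle, the 10th integer has to be the second member of some pair, so 9 + 1 = 10.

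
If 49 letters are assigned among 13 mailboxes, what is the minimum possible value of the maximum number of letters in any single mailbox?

By pigeonhole, the 13 mailboxes are the holes and the 49 letters are the pigeons.
If every mailbox held at most 3 letters, the total would be at most 13 × 3 = 39, which is less than 49.
So some mailbox holds at least ⌈49/13⌉ = 4 letters.

4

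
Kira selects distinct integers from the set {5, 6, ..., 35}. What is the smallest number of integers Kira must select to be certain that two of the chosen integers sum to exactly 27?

Two chosen integers sum to 27 exactly when both halves of some pair {x, 27−x} with 5 ≤ x ≤ 27−x ≤ 22 are chosen — 9 such pairs.
The remaining 13 elements (those with no distinct partner in range) can never complete a 27-sum, so the worst case takes all of them and one from each pair: 13 + 9 = 22.
By the pigeonhole principle, the 23rd integer has to be the second member of some pair, so 22 + 1 = 23.

23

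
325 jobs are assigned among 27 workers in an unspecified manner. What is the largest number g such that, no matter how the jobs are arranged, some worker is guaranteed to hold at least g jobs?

13

By the pigeonhole principle, the 27 workers are the holes and the 325 jobs are the pigeons.
If every worker held at most 12 jobs, the total would be at most 27 × 12 = 324, which is less than 325.
So some worker holds at least ⌈325/27⌉ = 13 jobs.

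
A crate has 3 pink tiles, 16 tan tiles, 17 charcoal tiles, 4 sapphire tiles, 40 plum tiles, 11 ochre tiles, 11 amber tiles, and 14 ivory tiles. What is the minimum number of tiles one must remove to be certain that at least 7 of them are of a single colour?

44

By the pigeonhole principle, put each drawn tile into a box by colour. The largest draw with every box below 7 takes min(count, 6) from each colour; colours with fewer than 6 contribute all they have.
Σ min(cᵢ, 6) = 3 + 6 + 6 + 4 + 6 + 6 + 6 + 6 = 43.
Draw number 43 + 1 = 44 must push one box to 7.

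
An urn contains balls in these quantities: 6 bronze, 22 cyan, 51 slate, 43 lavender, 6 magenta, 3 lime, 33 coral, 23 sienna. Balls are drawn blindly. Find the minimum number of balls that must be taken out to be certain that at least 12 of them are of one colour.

An adversary could hand out at most 11 balls per colour (bronze, magenta, lime run out sooner): 6 + 11 + 11 + 11 + 6 + 3 + 11 + 11 = 70 balls and still no colour has 12.
By pigeonhole, one more ball lands in a colour already at 11, so 71 draws are enough and 70 are not.

71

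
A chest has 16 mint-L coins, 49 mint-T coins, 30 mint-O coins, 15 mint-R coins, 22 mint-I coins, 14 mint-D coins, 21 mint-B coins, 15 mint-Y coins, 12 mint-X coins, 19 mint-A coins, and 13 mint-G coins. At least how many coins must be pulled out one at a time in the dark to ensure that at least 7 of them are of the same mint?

67

Pigeonhole: put each drawn coin into a box by mint. The largest draw with every box below 7 takes min(count, 6) from each mint.
Σ min(cᵢ, 6) = 6 + 6 + 6 + 6 + 6 + 6 + 6 + 6 + 6 + 6 + 6 = 66.
Draw number 66 + 1 = 67 must push one box to 7.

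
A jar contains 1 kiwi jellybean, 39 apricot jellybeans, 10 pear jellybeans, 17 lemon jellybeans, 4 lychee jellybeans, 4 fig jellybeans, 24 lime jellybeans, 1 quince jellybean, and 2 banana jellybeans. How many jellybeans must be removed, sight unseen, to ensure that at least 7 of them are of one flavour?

Pigeonhole: put each drawn jellybean into a box by flavour. The largest draw with every box below 7 takes min(count, 6) from each flavour; flavours with fewer than 6 contribute all they have.
Σ min(cᵢ, 6) = 1 + 6 + 6 + 6 + 4 + 4 + 6 + 1 + 2 = 36.
Draw number 36 + 1 = 37 must push one box to 7.

37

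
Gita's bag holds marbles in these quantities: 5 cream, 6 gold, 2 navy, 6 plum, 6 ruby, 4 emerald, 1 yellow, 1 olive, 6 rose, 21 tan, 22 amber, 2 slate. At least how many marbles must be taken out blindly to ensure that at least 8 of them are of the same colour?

An adversary could hand out at most 7 marbles per colour (10 colours run out sooner): 5 + 6 + 2 + 6 + 6 + 4 + 1 + 1 + 6 + 7 + 7 + 2 = 53 marbles and still no colour has 8.
By the pigeonhole principle, one more marble lands in a colour already at 7, so 54 draws are enough and 53 are not.

54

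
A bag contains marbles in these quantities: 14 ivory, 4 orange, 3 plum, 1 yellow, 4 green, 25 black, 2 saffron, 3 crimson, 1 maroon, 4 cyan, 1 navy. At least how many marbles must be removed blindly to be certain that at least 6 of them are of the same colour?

By the pigeonhole principle, put each drawn marble into a box by colour. The largest draw with every box below 6 takes min(count, 5) from each colour; colours with fewer than 5 contribute all they have.
Σ min(cᵢ, 5) = 5 + 4 + 3 + 1 + 4 + 5 + 2 + 3 + 1 + 4 + 1 = 33.
Draw number 33 + 1 = 34 must push one box to 6.

34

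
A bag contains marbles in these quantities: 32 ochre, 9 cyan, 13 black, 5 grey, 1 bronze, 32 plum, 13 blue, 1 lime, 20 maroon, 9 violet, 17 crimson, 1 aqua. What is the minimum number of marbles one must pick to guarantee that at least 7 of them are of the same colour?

An adversary could hand out at most 6 marbles per colour (4 colours run out sooner): 6 + 6 + 6 + 5 + 1 + 6 + 6 + 1 + 6 + 6 + 6 + 1 = 56 marbles and still no colour has 7.
One more marble lands in a colour already at 6, so 57 draws are enough and 56 are not.

57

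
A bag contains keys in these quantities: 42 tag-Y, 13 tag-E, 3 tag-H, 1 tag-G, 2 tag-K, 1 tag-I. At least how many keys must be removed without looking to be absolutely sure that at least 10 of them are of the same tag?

The 6 tags are the holes; the keys drawn are the pigeons.
To avoid 10 of any one tag, the worst case takes at most 9 of each tag, or every key of a tag that has fewer than 9.
That gives 9 + 9 + 3 + 1 + 2 + 1 = 25 keys with no tag reaching 10.
The next key forces some tag to 10, so 25 + 1 = 26.

26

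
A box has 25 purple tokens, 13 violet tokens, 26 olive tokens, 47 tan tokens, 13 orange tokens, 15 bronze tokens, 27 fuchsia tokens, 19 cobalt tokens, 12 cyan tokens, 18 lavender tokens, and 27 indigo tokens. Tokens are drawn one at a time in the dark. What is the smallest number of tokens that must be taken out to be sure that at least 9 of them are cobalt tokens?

232

In the worst case for collecting cobalt tokens, every non-cobalt token comes out first.
There are 25 + 13 + 26 + 47 + 13 + 15 + 27 + 12 + 18 + 27 = 223 non-cobalt tokens altogether.
After those, each further token must be cobalt, so 223 + 9 = 232 draws guarantee 9 cobalt tokens.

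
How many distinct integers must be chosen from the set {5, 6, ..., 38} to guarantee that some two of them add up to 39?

Group the elements by complementary pair {x, 39−x}: {5,34}, {6,33}, {7,32}, …, giving 15 two-element pairs and 4 integers whose partner 39−x falls outside [5,38].
Treating each of those 19 groups as a pigeonhole, one can pick one integer per group — 19 integers — with no two summing to 39.
The 20th integer lands in an occupied pair, forcing a sum of 39.

20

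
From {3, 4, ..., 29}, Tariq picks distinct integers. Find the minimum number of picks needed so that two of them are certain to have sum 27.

17

A set avoiding the sum 27 can contain at most one of each pair {x, 27−x}, plus the 5 elements whose complement lies outside the range.
The integers 14, …, 29 (16 of them) are such a set: any two sum to at least 14+15 = 29 > 27.
By the pigeonhole principle, any 17th integer completes one of the 11 pairs, so 17 choices force a sum of 27.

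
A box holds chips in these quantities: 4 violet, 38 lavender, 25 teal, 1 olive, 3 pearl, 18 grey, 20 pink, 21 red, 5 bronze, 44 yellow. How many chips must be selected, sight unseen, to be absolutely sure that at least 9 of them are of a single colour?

62

Pigeonhole: put each drawn chip into a box by colour. The largest draw with every box below 9 takes min(count, 8) from each colour; colours with fewer than 8 contribute all they have.
Σ min(cᵢ, 8) = 4 + 8 + 8 + 1 + 3 + 8 + 8 + 8 + 5 + 8 = 61.
Draw number 61 + 1 = 62 must push one box to 9.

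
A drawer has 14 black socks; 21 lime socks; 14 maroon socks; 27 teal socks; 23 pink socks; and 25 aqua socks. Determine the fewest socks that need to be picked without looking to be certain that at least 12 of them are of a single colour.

The 6 colours are the holes; the socks drawn are the pigeons.
To avoid 12 of any one colour, the worst case takes at most 11 of each colour.
That gives 11 + 11 + 11 + 11 + 11 + 11 = 66 socks with no colour reaching 12.
The next sock forces some colour to 12, so 66 + 1 = 67.

67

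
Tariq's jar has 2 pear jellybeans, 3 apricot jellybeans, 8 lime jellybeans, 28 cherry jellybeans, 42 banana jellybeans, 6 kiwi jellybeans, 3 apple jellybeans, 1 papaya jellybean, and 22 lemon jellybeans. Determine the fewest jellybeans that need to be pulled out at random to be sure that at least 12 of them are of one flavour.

By the pigeonhole principle, the 9 flavours are the holes; the jellybeans drawn are the pigeons.
To avoid 12 of any one flavour, the worst case takes at most 11 of each flavour, or every jellybean of a flavour that has fewer than 11.
That gives 2 + 3 + 8 + 11 + 11 + 6 + 3 + 1 + 11 = 56 jellybeans with no flavour reaching 12.
The next jellybean forces some flavour to 12, so 56 + 1 = 57.

57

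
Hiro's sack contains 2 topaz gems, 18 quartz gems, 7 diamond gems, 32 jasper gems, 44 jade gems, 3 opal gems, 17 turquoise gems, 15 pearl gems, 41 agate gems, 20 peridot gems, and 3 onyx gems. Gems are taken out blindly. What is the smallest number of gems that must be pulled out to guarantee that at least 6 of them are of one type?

Pigeonhole: the 11 types are the holes; the gems drawn are the pigeons.
To avoid 6 of any one type, the worst case takes at most 5 of each type, or every gem of a type that has fewer than 5.
That gives 2 + 5 + 5 + 5 + 5 + 3 + 5 + 5 + 5 + 5 + 3 = 48 gems with no type reaching 6.
The next gem forces some type to 6, so 48 + 1 = 49.

49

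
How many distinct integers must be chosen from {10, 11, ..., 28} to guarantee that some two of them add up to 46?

Group the elements by complementary pair {x, 46−x}: {18,28}, {19,27}, {20,26}, …, giving 5 two-element pairs; the single value 23 (it cannot pair with itself since the integers are distinct); and 8 integers whose partner 46−x falls outside [10,28].
Treating each of those 14 groups as a pigeonhole, one can pick one integer per group — 14 integers — with no two summing to 46.
The 15th integer lands in an occupied pair, forcing a sum of 46.

15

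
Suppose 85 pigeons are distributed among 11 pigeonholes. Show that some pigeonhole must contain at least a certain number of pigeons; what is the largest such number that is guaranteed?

The 11 pigeonholes are the holes and the 85 pigeons are the pigeons.
If every pigeonhole held at most 7 pigeons, the total would be at most 11 × 7 = 77, which is less than 85.
So some pigeonhole holds at least ⌈85/11⌉ = 8 pigeons.

8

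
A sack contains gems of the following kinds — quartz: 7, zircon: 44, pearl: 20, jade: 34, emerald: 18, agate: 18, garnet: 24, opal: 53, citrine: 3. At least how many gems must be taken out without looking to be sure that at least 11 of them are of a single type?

81

By pigeonhole, put each drawn gem into a box by type. The largest draw with every box below 11 takes min(count, 10) from each type; types with fewer than 10 contribute all they have.
Σ min(cᵢ, 10) = 7 + 10 + 10 + 10 + 10 + 10 + 10 + 10 + 3 = 80.
Draw number 80 + 1 = 81 must push one box to 11.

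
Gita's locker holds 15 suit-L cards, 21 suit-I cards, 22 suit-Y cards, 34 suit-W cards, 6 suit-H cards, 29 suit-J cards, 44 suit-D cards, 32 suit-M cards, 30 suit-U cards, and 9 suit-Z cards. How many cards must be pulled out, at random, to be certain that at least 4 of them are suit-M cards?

214

In the worst case for collecting suit-M cards, every non-suit-M card comes out first.
There are 15 + 21 + 22 + 34 + 6 + 29 + 44 + 30 + 9 = 210 non-suit-M cards altogether.
After those, each further card must be suit-M, so 210 + 4 = 214 draws guarantee 4 suit-M cards.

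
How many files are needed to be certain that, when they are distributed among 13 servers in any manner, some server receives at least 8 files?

92

With 91 files one could put exactly 7 in each of the 13 servers, and no server would reach 8.
One more file must land in a server that already has 7, giving it 8.
So 13 × 7 + 1 = 92 files are required.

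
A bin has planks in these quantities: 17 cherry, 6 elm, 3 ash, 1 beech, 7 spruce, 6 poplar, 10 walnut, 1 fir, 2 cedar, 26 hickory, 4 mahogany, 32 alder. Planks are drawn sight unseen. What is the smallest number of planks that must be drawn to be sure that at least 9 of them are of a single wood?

63

The 12 woods are the holes; the planks drawn are the pigeons.
To avoid 9 of any one wood, the worst case takes at most 8 of each wood, or every plank of a wood that has fewer than 8.
That gives 8 + 6 + 3 + 1 + 7 + 6 + 8 + 1 + 2 + 8 + 4 + 8 = 62 planks with no wood reaching 9.
The next plank forces some wood to 9, so 62 + 1 = 63.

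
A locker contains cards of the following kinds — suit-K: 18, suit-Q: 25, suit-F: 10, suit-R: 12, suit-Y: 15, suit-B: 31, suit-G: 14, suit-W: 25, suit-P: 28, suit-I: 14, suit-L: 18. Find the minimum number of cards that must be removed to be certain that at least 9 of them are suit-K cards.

201

In the worst case for collecting suit-K cards, every non-suit-K card comes out first.
There are 25 + 10 + 12 + 15 + 31 + 14 + 25 + 28 + 14 + 18 = 192 non-suit-K cards altogether.
After those, each further card must be suit-K, so 192 + 9 = 201 draws guarantee 9 suit-K cards.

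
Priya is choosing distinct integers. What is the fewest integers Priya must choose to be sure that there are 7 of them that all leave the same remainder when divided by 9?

By pigeonhole, the 9 residue classes mod 9 are the pigeonholes.
With 54 integers one could put 6 in each residue class and have no class reach 7.
The 55th integer pushes some class to 7, so 9·6 + 1 = 55.

55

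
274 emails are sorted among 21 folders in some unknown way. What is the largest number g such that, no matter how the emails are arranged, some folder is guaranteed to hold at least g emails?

14

By the pigeonhole principle, the 21 folders are the holes and the 274 emails are the pigeons.
If every folder held at most 13 emails, the total would be at most 21 × 13 = 273, which is less than 274.
So some folder holds at least ⌈274/21⌉ = 14 emails.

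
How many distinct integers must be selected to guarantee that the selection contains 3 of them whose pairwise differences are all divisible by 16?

Integers whose pairwise differences are multiples of 16 are exactly those sharing a remainder mod 16. By pigeonhole, the 16 residue classes mod 16 are the pigeonholes.
With 32 integers one could put 2 in each residue class and have no class reach 3.
The 33rd integer pushes some class to 3, so 16·2 + 1 = 33.

33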